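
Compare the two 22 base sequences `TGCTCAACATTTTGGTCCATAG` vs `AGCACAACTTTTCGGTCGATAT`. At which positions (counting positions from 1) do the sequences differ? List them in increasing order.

1, 4, 9, 13, 18, 22

Differences at position 1 (T→A), position 4 (T→A), position 9 (A→T), position 13 (T→C), position 18 (C→G), position 22 (G→T).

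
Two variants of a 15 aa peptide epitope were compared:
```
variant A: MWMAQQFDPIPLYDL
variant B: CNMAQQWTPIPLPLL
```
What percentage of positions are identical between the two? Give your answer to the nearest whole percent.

60%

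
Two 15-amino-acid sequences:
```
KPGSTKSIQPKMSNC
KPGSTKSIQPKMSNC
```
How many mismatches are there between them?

No positions differ; the sequences are identical.

0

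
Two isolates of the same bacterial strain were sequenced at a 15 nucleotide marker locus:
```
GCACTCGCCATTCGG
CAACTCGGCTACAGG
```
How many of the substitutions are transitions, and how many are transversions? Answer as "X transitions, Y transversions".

1 transition, 6 transversions

Transitions (purine↔purine or pyrimidine↔pyrimidine): 12 T→C.
Transversions (purine↔pyrimidine): 1 G→C, 2 C→A, 8 C→G, 10 A→T, 11 T→A, 13 C→A.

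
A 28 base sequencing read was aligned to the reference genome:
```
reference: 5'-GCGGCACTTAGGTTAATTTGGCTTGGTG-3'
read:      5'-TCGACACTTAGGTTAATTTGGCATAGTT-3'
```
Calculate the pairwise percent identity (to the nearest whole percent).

82%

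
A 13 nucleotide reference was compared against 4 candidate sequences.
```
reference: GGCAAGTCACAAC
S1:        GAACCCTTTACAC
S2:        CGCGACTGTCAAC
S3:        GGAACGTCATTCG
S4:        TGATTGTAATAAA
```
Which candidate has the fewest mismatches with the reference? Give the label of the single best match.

Hamming distances to reference — S1: 9; S2: 5; S3: 6; S4: 7.
Smallest is S2 with 5 mismatches.

S2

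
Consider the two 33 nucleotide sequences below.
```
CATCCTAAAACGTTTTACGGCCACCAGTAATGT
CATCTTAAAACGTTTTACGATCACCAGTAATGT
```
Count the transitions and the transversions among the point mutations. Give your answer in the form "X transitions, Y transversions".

3 transitions, 0 transversions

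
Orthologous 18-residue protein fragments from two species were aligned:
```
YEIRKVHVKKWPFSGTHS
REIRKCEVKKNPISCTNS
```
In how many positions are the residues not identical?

7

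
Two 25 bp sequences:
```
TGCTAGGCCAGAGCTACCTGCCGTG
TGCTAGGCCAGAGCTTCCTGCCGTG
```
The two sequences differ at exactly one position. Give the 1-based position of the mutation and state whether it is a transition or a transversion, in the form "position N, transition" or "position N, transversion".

Position 16 changes A→T. A is a purine and T is a pyrimidine, so this is a transversion.

position 16, transversion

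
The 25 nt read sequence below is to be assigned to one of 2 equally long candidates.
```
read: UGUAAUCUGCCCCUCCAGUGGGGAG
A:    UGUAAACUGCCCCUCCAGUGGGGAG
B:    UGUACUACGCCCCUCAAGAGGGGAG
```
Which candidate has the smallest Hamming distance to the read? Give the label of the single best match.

Hamming distances to read — A: 1; B: 5.
Smallest is A with 1 mismatch.

A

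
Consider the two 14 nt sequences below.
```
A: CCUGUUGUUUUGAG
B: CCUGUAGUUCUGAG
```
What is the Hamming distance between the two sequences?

2

Mismatches (1-based): base 6: U→A; base 10: U→C.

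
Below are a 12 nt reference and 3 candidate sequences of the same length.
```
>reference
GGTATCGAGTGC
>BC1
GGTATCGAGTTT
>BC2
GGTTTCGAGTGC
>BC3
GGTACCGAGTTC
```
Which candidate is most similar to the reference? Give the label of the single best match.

BC1 differs at 2 bases; BC2 differs at 1 base; BC3 differs at 2 bases. The closest is BC2.

BC2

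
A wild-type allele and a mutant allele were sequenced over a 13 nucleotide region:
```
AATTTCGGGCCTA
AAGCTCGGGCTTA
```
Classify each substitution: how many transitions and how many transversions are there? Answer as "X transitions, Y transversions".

Mismatches (1-based):
position 3: T→G (pyrimidine→purine, transversion)
position 4: T→C (pyrimidine→pyrimidine, transition)
position 11: C→T (pyrimidine→pyrimidine, transition)

2 transitions, 1 transversion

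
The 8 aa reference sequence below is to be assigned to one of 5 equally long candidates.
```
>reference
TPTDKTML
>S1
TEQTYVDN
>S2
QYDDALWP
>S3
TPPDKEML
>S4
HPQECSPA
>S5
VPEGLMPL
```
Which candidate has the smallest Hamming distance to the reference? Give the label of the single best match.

S3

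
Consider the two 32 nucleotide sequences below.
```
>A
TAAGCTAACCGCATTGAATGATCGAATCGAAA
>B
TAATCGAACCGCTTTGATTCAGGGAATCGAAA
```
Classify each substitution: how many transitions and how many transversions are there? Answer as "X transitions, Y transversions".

0 transitions, 7 transversions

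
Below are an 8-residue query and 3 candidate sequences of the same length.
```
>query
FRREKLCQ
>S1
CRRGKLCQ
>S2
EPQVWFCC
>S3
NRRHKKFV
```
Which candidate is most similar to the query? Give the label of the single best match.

S1 differs at 2 positions; S2 differs at 7 positions; S3 differs at 5 positions. The closest is S1.

S1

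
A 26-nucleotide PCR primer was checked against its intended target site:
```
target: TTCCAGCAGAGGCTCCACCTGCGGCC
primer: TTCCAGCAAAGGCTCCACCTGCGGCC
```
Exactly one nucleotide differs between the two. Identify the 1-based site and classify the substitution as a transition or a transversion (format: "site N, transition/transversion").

The sequences differ only at site 9: G→A (purine→purine), a transition.

site 9, transition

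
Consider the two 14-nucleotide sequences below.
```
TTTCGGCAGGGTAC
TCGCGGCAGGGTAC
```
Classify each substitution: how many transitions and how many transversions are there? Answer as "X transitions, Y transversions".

1 transition, 1 transversion

Transitions (purine↔purine or pyrimidine↔pyrimidine): 2 T→C.
Transversions (purine↔pyrimidine): 3 T→G.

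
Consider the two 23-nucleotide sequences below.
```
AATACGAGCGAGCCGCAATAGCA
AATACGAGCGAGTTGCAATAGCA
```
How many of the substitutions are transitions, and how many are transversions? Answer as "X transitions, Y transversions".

2 transitions, 0 transversions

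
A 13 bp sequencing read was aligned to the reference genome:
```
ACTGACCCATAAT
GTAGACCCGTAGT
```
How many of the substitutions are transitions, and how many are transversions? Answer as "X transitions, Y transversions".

4 transitions, 1 transversion

Transitions (purine↔purine or pyrimidine↔pyrimidine): 1 A→G, 2 C→T, 9 A→G, 12 A→G.
Transversions (purine↔pyrimidine): 3 T→A.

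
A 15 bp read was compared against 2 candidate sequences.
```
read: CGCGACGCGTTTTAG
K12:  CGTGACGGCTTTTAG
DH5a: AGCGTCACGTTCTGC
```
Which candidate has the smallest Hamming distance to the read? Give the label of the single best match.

K12

K12 differs at 3 sites; DH5a differs at 6 sites. The closest is K12.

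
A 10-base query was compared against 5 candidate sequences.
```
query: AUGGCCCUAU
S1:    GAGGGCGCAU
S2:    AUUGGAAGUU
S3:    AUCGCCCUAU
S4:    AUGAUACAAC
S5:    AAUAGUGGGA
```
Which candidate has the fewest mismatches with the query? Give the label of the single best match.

S3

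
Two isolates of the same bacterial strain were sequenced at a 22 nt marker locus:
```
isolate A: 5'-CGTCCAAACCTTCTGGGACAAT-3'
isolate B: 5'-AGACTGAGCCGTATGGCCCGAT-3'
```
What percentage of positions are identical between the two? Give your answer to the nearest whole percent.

55%

Mismatches at positions 1, 3, 5, 6, 8, 11, 13, 17, 18, 20 (1-based): 10 of 22.
Identical positions: 12/22 = 54.55% → 55%.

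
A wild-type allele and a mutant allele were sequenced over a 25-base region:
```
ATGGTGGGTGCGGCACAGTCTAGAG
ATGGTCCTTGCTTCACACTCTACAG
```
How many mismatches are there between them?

7

Comparing position by position, 7 bases differ: 6 (G/C), 7 (G/C), 8 (G/T), 12 (G/T), 13 (G/T), 18 (G/C), 23 (G/C).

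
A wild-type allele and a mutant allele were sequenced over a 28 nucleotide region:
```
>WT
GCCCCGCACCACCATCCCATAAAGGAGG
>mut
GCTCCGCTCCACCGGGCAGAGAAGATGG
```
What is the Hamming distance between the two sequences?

11

The sequences differ at bases 3, 8, 14, 15, 16, 18, 19, 20, 21, 25, 26 (1-based) — 11 in total.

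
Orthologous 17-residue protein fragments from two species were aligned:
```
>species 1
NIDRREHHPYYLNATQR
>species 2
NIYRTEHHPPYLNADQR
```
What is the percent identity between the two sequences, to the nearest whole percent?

76%

4 positions differ (3, 5, 10, 15), so 13 of 17 match: 13/17 = 76.47%.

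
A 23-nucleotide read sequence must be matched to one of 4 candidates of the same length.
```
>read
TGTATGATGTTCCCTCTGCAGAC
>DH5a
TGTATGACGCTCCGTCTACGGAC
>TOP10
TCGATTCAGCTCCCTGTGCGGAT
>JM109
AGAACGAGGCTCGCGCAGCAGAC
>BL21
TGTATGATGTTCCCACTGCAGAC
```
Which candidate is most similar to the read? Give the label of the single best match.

Hamming distances to read — DH5a: 5; TOP10: 9; JM109: 8; BL21: 1.
Smallest is BL21 with 1 mismatch.

BL21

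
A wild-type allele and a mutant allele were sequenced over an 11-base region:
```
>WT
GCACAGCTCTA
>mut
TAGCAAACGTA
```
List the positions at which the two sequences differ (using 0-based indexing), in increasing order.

Scanning 0-based: 0: G/T; 1: C/A; 2: A/G; 5: G/A; 6: C/A; 7: T/C; 8: C/G.

0, 1, 2, 5, 6, 7, 8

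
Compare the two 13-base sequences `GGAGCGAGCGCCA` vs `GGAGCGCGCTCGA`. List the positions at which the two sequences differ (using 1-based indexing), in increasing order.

7, 10, 12

Scanning 1-based: 7: A/C; 10: G/T; 12: C/G.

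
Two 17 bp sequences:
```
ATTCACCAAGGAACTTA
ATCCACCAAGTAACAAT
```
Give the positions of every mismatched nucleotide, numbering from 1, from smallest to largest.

Scanning 1-based: 3: T/C; 11: G/T; 15: T/A; 16: T/A; 17: A/T.

3, 11, 15, 16, 17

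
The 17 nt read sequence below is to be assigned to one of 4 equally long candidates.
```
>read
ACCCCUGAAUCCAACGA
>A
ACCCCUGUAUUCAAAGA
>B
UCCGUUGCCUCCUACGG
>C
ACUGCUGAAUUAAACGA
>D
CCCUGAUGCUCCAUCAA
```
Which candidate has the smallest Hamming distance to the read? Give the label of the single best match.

A

A differs at 3 sites; B differs at 7 sites; C differs at 4 sites; D differs at 9 sites. The closest is A.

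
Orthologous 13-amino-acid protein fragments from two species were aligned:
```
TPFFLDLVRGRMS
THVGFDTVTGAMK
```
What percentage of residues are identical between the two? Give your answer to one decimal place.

38.5%

8 positions differ (2, 3, 4, 5, 7, 9, 11, 13), so 5 of 13 match: 5/13 = 38.46%.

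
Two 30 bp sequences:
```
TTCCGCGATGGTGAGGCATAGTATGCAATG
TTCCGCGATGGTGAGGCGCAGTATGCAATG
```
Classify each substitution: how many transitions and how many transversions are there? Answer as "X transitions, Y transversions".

Transitions (purine↔purine or pyrimidine↔pyrimidine): 18 A→G, 19 T→C.
Transversions (purine↔pyrimidine): none.

2 transitions, 0 transversions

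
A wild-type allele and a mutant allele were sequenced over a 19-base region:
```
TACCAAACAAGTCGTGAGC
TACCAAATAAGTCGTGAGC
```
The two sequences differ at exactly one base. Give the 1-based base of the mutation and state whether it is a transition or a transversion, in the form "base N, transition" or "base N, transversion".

Base 8 changes C→T. C is a pyrimidine and T is a pyrimidine, so this is a transition.

base 8, transition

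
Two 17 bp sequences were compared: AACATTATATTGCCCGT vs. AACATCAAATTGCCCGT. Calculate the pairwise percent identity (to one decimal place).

Mismatches at positions 6, 8 (1-based): 2 of 17.
Identical positions: 15/17 = 88.24% → 88.2%.

88.2%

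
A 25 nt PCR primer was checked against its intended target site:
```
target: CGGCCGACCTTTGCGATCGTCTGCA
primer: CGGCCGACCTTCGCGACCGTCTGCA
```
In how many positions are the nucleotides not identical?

2

Mismatches (1-based): position 12: T→C; position 17: T→C.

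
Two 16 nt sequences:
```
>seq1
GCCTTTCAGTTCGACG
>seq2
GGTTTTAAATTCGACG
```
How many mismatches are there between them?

4

The sequences differ at bases 2, 3, 7, 9 (1-based) — 4 in total.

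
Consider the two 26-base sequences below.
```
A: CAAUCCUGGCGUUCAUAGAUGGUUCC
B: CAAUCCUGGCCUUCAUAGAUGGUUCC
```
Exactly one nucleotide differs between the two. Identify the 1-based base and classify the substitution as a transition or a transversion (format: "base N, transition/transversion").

base 11, transversion

Base 11 changes G→C. G is a purine and C is a pyrimidine, so this is a transversion.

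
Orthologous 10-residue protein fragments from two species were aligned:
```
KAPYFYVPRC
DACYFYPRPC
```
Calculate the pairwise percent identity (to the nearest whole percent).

50%

Mismatches at positions 1, 3, 7, 8, 9 (1-based): 5 of 10.
Identical positions: 5/10 = 50% → 50%.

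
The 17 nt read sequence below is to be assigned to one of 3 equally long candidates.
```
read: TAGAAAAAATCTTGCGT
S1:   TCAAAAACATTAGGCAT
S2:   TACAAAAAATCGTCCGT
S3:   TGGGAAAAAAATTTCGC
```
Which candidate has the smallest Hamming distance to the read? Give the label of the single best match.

Hamming distances to read — S1: 7; S2: 3; S3: 6.
Smallest is S2 with 3 mismatches.

S2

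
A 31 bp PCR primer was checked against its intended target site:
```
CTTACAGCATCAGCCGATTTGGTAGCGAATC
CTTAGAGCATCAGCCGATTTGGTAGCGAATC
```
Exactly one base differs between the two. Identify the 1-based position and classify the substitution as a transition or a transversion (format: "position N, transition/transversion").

position 5, transversion

Position 5 changes C→G. C is a pyrimidine and G is a purine, so this is a transversion.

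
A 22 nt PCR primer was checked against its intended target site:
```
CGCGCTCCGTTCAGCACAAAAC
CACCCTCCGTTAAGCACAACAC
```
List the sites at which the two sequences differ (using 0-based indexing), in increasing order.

Differences at site 1 (G→A), site 3 (G→C), site 11 (C→A), site 19 (A→C).

1, 3, 11, 19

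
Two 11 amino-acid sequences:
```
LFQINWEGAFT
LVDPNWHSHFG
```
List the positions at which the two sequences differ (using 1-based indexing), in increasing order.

Differences at position 2 (F→V), position 3 (Q→D), position 4 (I→P), position 7 (E→H), position 8 (G→S), position 9 (A→H), position 11 (T→G).

2, 3, 4, 7, 8, 9, 11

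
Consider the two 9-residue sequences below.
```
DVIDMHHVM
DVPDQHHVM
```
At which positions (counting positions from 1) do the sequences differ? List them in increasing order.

Differences at position 3 (I→P), position 5 (M→Q).

3, 5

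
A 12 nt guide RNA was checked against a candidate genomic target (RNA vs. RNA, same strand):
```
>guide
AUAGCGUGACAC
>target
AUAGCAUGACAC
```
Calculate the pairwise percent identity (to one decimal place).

Mismatch at position 6 (1-based): 1 of 12.
Identical positions: 11/12 = 91.67% → 91.7%.

91.7%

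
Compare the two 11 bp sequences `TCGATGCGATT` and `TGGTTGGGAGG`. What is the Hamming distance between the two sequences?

The sequences differ at bases 2, 4, 7, 10, 11 (1-based) — 5 in total.

5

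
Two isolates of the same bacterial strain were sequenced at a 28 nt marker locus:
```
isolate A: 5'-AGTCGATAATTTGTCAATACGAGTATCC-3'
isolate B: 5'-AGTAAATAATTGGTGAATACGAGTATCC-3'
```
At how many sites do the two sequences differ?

4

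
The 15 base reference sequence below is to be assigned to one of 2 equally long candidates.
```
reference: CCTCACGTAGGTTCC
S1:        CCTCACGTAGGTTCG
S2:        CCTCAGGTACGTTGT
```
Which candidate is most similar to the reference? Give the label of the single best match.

Hamming distances to reference — S1: 1; S2: 4.
Smallest is S1 with 1 mismatch.

S1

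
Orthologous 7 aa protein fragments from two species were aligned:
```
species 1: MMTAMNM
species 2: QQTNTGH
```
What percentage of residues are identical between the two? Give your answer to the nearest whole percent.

14%

6 positions differ (1, 2, 4, 5, 6, 7), so 1 of 7 match: 1/7 = 14.29%.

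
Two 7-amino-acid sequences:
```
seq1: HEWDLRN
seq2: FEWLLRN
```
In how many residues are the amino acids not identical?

2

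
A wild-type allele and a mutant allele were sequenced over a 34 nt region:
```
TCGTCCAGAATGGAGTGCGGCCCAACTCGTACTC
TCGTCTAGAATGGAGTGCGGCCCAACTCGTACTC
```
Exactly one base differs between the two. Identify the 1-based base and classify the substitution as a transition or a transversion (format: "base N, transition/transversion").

Base 6 changes C→T. C is a pyrimidine and T is a pyrimidine, so this is a transition.

base 6, transition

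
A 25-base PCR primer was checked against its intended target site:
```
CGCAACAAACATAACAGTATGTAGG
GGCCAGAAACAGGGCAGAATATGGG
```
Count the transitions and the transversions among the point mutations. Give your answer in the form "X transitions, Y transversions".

4 transitions, 5 transversions

Mismatches (1-based):
base 1: C→G (pyrimidine→purine, transversion)
base 4: A→C (purine→pyrimidine, transversion)
base 6: C→G (pyrimidine→purine, transversion)
base 12: T→G (pyrimidine→purine, transversion)
base 13: A→G (purine→purine, transition)
base 14: A→G (purine→purine, transition)
base 18: T→A (pyrimidine→purine, transversion)
base 21: G→A (purine→purine, transition)
base 23: A→G (purine→purine, transition)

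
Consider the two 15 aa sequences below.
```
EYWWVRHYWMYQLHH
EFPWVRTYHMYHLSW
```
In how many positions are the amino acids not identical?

Comparing position by position, 7 positions differ: 2 (Y/F), 3 (W/P), 7 (H/T), 9 (W/H), 12 (Q/H), 14 (H/S), 15 (H/W).

7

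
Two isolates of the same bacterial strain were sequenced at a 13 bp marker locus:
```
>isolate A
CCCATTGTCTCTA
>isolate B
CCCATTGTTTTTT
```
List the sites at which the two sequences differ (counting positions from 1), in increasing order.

Differences at site 9 (C→T), site 11 (C→T), site 13 (A→T).

9, 11, 13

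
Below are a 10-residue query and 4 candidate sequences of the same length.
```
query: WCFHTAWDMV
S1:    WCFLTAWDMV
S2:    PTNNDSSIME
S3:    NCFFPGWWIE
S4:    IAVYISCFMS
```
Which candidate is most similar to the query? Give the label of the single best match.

S1

S1 differs at 1 position; S2 differs at 9 positions; S3 differs at 7 positions; S4 differs at 9 positions. The closest is S1.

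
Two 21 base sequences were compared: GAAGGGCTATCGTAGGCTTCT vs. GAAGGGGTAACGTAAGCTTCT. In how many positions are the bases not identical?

3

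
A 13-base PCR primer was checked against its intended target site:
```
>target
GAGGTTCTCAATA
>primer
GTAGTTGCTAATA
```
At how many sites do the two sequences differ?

Comparing position by position, 5 sites differ: 2 (A/T), 3 (G/A), 7 (C/G), 8 (T/C), 9 (C/T).

5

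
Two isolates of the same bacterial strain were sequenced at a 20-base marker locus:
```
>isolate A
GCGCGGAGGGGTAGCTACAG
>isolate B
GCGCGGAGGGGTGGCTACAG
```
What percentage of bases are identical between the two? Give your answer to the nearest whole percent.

1 position differs (13), so 19 of 20 match: 19/20 = 95%.

95%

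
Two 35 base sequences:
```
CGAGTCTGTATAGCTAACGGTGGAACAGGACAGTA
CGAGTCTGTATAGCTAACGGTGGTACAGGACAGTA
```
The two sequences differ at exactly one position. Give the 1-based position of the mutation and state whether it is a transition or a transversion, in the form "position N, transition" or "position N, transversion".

The sequences differ only at position 24: A→T (purine→pyrimidine), a transversion.

position 24, transversion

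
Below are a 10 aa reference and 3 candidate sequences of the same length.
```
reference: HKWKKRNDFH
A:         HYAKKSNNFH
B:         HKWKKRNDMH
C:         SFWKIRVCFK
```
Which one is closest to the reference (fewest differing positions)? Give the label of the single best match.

B

Hamming distances to reference — A: 4; B: 1; C: 6.
Smallest is B with 1 mismatch.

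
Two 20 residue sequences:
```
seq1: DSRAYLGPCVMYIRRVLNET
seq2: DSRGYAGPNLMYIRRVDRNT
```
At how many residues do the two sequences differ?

Mismatches (1-based): residue 4: A→G; residue 6: L→A; residue 9: C→N; residue 10: V→L; residue 17: L→D; residue 18: N→R; residue 19: E→N.

7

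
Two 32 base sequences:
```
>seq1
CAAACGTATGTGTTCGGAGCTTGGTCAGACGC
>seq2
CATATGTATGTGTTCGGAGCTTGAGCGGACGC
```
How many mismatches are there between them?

Mismatches (1-based): base 3: A→T; base 5: C→T; base 24: G→A; base 25: T→G; base 27: A→G.

5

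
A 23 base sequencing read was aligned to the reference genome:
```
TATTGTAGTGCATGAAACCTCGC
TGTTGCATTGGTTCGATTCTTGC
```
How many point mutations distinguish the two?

10

The sequences differ at sites 2, 6, 8, 11, 12, 14, 15, 17, 18, 21 (1-based) — 10 in total.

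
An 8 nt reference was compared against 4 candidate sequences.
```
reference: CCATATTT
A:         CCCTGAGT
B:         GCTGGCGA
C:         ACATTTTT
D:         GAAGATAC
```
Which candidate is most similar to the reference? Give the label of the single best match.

C

A differs at 4 positions; B differs at 7 positions; C differs at 2 positions; D differs at 5 positions. The closest is C.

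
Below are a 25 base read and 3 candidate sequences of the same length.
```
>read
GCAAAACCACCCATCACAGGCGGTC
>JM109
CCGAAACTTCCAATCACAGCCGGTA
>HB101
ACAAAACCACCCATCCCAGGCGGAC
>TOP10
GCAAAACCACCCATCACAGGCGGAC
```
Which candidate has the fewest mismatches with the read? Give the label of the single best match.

JM109 differs at 7 sites; HB101 differs at 3 sites; TOP10 differs at 1 site. The closest is TOP10.

TOP10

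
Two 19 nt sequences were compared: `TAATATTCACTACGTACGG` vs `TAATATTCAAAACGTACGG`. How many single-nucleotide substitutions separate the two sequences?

2

Comparing position by position, 2 sites differ: 10 (C/A), 11 (T/A).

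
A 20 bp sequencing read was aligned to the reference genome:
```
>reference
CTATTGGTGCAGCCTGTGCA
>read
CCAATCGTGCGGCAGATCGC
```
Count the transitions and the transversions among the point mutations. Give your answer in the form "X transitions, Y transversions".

3 transitions, 7 transversions

Mismatches (1-based):
base 2: T→C (pyrimidine→pyrimidine, transition)
base 4: T→A (pyrimidine→purine, transversion)
base 6: G→C (purine→pyrimidine, transversion)
base 11: A→G (purine→purine, transition)
base 14: C→A (pyrimidine→purine, transversion)
base 15: T→G (pyrimidine→purine, transversion)
base 16: G→A (purine→purine, transition)
base 18: G→C (purine→pyrimidine, transversion)
base 19: C→G (pyrimidine→purine, transversion)
base 20: A→C (purine→pyrimidine, transversion)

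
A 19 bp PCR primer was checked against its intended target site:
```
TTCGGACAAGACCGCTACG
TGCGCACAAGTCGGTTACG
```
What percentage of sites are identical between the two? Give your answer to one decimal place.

73.7%

5 positions differ (2, 5, 11, 13, 15), so 14 of 19 match: 14/19 = 73.68%.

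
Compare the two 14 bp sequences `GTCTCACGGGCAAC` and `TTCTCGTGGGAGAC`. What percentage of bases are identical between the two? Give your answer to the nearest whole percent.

64%

5 positions differ (1, 6, 7, 11, 12), so 9 of 14 match: 9/14 = 64.29%.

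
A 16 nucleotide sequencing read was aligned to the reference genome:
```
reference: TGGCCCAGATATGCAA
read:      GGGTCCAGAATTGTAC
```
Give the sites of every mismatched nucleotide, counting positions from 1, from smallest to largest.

Scanning 1-based: 1: T/G; 4: C/T; 10: T/A; 11: A/T; 14: C/T; 16: A/C.

1, 4, 10, 11, 14, 16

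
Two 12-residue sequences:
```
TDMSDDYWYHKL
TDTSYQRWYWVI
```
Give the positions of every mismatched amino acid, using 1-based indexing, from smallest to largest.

Differences at position 3 (M→T), position 5 (D→Y), position 6 (D→Q), position 7 (Y→R), position 10 (H→W), position 11 (K→V), position 12 (L→I).

3, 5, 6, 7, 10, 11, 12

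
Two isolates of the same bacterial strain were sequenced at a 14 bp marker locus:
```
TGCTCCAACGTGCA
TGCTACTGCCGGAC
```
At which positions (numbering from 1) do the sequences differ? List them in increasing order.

5, 7, 8, 10, 11, 13, 14

Scanning 1-based: 5: C/A; 7: A/T; 8: A/G; 10: G/C; 11: T/G; 13: C/A; 14: A/C.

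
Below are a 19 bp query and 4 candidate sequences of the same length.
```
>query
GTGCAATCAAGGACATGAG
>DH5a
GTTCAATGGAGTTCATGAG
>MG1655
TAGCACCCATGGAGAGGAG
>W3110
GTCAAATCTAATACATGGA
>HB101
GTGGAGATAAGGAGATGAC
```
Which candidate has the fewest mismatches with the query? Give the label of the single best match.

DH5a

DH5a differs at 5 sites; MG1655 differs at 7 sites; W3110 differs at 7 sites; HB101 differs at 6 sites. The closest is DH5a.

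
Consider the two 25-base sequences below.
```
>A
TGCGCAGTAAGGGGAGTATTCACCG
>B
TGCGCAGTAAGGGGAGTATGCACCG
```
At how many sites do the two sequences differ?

Mismatches (1-based): site 20: T→G.

1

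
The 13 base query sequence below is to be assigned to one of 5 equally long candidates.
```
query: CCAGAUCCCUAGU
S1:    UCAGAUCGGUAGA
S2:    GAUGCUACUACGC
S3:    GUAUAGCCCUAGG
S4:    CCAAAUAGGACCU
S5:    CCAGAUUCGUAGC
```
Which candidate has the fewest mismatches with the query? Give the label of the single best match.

S5

S1 differs at 4 sites; S2 differs at 9 sites; S3 differs at 5 sites; S4 differs at 7 sites; S5 differs at 3 sites. The closest is S5.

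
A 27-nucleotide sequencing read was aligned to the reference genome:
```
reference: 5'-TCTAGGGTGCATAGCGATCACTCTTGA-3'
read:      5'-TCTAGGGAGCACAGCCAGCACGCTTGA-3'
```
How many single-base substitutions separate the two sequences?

Comparing position by position, 5 bases differ: 8 (T/A), 12 (T/C), 16 (G/C), 18 (T/G), 22 (T/G).

5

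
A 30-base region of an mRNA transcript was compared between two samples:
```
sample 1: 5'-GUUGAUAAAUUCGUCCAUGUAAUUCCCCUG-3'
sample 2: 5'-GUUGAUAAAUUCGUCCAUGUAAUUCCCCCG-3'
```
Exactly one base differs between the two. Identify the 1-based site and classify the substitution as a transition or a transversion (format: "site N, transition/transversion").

Site 29 changes U→C. U is a pyrimidine and C is a pyrimidine, so this is a transition.

site 29, transition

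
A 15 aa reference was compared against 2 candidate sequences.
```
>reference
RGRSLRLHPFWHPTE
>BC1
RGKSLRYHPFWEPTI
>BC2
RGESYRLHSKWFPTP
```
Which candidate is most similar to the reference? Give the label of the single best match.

BC1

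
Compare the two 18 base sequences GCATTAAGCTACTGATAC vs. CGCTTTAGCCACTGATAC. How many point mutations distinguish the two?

The sequences differ at sites 1, 2, 3, 6, 10 (1-based) — 5 in total.

5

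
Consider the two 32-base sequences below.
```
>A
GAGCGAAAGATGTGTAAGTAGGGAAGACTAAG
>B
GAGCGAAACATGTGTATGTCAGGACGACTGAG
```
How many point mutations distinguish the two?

6

The sequences differ at bases 9, 17, 20, 21, 25, 30 (1-based) — 6 in total.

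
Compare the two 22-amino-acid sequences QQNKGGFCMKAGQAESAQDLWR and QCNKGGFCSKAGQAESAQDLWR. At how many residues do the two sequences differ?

2

Comparing position by position, 2 residues differ: 2 (Q/C), 9 (M/S).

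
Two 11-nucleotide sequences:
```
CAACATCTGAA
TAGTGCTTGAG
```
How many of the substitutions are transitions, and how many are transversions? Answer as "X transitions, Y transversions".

7 transitions, 0 transversions

Transitions (purine↔purine or pyrimidine↔pyrimidine): 1 C→T, 3 A→G, 4 C→T, 5 A→G, 6 T→C, 7 C→T, 11 A→G.
Transversions (purine↔pyrimidine): none.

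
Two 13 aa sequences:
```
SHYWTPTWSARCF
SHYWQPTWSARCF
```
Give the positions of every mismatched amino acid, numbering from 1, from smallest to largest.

5

Differences at position 5 (T→Q).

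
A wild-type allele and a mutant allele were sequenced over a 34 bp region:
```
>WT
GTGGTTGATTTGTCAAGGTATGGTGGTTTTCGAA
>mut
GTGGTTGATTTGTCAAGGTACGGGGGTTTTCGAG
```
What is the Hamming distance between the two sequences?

Comparing position by position, 3 positions differ: 21 (T/C), 24 (T/G), 34 (A/G).

3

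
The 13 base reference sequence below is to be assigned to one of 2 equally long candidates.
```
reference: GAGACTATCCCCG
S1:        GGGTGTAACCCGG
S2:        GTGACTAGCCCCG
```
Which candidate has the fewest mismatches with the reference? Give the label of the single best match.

S2

S1 differs at 5 bases; S2 differs at 2 bases. The closest is S2.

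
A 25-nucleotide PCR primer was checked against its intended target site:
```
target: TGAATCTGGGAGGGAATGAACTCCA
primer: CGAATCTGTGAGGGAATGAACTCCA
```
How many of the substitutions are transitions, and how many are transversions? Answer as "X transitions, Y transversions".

1 transition, 1 transversion

Transitions (purine↔purine or pyrimidine↔pyrimidine): 1 T→C.
Transversions (purine↔pyrimidine): 9 G→T.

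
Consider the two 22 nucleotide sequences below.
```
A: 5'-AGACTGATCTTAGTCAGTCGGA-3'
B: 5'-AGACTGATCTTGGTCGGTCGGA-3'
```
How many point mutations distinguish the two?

Comparing position by position, 2 positions differ: 12 (A/G), 16 (A/G).

2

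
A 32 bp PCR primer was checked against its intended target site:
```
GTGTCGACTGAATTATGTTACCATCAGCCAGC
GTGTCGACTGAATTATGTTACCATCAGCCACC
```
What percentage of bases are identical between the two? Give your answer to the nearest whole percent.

1 position differs (31), so 31 of 32 match: 31/32 = 96.88%.

97%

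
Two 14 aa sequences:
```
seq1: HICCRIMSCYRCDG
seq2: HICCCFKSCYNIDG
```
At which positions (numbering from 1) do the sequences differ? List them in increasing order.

Differences at position 5 (R→C), position 6 (I→F), position 7 (M→K), position 11 (R→N), position 12 (C→I).

5, 6, 7, 11, 12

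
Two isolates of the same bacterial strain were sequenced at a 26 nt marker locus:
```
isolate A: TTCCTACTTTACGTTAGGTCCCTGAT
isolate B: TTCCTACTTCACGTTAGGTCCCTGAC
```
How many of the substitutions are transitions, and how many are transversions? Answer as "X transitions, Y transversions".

Mismatches (1-based):
site 10: T→C (pyrimidine→pyrimidine, transition)
site 26: T→C (pyrimidine→pyrimidine, transition)

2 transitions, 0 transversions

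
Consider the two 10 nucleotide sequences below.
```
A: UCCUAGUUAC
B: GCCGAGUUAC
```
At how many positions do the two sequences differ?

The sequences differ at positions 1, 4 (1-based) — 2 in total.

2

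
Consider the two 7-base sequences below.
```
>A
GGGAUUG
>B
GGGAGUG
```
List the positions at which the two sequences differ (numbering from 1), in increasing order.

Differences at position 5 (U→G).

5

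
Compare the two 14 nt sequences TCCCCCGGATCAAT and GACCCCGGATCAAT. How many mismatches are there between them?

2

The sequences differ at positions 1, 2 (1-based) — 2 in total.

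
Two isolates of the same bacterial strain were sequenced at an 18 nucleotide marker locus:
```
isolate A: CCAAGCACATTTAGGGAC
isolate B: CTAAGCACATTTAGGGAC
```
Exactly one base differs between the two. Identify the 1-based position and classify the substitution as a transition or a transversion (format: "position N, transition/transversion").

position 2, transition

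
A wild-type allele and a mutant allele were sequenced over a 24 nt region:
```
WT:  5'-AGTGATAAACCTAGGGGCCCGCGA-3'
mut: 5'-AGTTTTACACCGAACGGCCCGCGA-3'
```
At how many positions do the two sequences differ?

The sequences differ at positions 4, 5, 8, 12, 14, 15 (1-based) — 6 in total.

6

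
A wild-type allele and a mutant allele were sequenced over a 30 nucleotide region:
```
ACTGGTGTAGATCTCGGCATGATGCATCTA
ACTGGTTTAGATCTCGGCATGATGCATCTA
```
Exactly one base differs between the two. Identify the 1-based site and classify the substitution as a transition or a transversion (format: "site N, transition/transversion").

site 7, transversion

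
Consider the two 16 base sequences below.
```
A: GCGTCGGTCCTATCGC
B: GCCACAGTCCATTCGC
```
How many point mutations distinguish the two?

The sequences differ at positions 3, 4, 6, 11, 12 (1-based) — 5 in total.

5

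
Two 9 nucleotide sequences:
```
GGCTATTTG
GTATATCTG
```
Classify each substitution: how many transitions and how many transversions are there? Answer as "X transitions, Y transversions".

Mismatches (1-based):
base 2: G→T (purine→pyrimidine, transversion)
base 3: C→A (pyrimidine→purine, transversion)
base 7: T→C (pyrimidine→pyrimidine, transition)

1 transition, 2 transversions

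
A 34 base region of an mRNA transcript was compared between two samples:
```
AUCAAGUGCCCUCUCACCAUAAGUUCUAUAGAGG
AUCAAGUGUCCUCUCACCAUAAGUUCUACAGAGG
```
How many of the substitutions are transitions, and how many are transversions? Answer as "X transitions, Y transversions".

Transitions (purine↔purine or pyrimidine↔pyrimidine): 9 C→U, 29 U→C.
Transversions (purine↔pyrimidine): none.

2 transitions, 0 transversions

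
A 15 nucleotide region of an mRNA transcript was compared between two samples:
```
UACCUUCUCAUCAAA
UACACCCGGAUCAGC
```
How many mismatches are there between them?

The sequences differ at sites 4, 5, 6, 8, 9, 14, 15 (1-based) — 7 in total.

7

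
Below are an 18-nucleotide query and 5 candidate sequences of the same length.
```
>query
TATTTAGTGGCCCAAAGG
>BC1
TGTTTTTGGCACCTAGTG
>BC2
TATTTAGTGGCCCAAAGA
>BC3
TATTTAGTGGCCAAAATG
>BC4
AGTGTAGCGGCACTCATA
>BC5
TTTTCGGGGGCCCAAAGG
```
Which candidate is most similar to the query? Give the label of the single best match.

BC1 differs at 9 bases; BC2 differs at 1 base; BC3 differs at 2 bases; BC4 differs at 9 bases; BC5 differs at 4 bases. The closest is BC2.

BC2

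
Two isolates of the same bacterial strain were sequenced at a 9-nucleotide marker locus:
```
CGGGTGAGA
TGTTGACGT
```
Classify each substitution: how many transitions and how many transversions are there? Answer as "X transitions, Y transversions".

2 transitions, 5 transversions

Transitions (purine↔purine or pyrimidine↔pyrimidine): 1 C→T, 6 G→A.
Transversions (purine↔pyrimidine): 3 G→T, 4 G→T, 5 T→G, 7 A→C, 9 A→T.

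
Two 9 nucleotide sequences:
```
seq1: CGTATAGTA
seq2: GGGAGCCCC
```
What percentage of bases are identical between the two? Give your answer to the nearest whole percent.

7 positions differ (1, 3, 5, 6, 7, 8, 9), so 2 of 9 match: 2/9 = 22.22%.

22%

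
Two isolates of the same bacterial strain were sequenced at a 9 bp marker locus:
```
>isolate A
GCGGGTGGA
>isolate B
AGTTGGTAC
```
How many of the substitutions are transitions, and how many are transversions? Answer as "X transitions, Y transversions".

2 transitions, 6 transversions

Mismatches (1-based):
site 1: G→A (purine→purine, transition)
site 2: C→G (pyrimidine→purine, transversion)
site 3: G→T (purine→pyrimidine, transversion)
site 4: G→T (purine→pyrimidine, transversion)
site 6: T→G (pyrimidine→purine, transversion)
site 7: G→T (purine→pyrimidine, transversion)
site 8: G→A (purine→purine, transition)
site 9: A→C (purine→pyrimidine, transversion)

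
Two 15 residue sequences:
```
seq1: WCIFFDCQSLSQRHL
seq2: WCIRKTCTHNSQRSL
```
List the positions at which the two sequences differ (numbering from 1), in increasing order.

Differences at position 4 (F→R), position 5 (F→K), position 6 (D→T), position 8 (Q→T), position 9 (S→H), position 10 (L→N), position 14 (H→S).

4, 5, 6, 8, 9, 10, 14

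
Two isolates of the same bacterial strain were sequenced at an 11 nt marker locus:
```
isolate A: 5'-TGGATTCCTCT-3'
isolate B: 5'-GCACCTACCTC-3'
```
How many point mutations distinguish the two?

9

The sequences differ at bases 1, 2, 3, 4, 5, 7, 9, 10, 11 (1-based) — 9 in total.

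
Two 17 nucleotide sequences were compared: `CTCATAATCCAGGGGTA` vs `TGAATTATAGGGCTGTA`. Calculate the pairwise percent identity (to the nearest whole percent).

47%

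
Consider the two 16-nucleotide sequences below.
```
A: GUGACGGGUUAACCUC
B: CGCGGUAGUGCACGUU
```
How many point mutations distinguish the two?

11

The sequences differ at positions 1, 2, 3, 4, 5, 6, 7, 10, 11, 14, 16 (1-based) — 11 in total.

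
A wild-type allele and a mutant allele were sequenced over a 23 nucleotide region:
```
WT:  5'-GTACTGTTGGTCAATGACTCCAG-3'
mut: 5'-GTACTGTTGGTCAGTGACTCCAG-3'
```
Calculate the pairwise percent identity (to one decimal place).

95.7%

1 position differs (14), so 22 of 23 match: 22/23 = 95.65%.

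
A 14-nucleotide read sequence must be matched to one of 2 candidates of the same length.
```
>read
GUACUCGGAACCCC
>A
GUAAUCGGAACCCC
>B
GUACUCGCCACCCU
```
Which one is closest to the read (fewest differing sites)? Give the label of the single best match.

A differs at 1 site; B differs at 3 sites. The closest is A.

A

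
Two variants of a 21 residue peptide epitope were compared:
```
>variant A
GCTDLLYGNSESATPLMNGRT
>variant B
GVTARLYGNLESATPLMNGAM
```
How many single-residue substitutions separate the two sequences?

The sequences differ at positions 2, 4, 5, 10, 20, 21 (1-based) — 6 in total.

6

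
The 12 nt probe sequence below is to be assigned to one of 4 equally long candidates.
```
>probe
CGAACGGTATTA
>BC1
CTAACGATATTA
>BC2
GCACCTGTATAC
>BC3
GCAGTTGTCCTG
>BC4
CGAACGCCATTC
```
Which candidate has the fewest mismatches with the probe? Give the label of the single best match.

Hamming distances to probe — BC1: 2; BC2: 6; BC3: 8; BC4: 3.
Smallest is BC1 with 2 mismatches.

BC1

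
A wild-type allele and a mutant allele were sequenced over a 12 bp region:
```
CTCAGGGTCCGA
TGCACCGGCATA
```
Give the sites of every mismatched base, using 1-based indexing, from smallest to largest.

1, 2, 5, 6, 8, 10, 11

Scanning 1-based: 1: C/T; 2: T/G; 5: G/C; 6: G/C; 8: T/G; 10: C/A; 11: G/T.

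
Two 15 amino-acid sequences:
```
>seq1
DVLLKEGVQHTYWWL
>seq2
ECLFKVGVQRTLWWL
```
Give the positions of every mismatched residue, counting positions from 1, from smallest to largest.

1, 2, 4, 6, 10, 12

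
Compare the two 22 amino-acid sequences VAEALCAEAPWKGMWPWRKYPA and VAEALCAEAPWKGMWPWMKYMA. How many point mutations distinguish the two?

Comparing position by position, 2 positions differ: 18 (R/M), 21 (P/M).

2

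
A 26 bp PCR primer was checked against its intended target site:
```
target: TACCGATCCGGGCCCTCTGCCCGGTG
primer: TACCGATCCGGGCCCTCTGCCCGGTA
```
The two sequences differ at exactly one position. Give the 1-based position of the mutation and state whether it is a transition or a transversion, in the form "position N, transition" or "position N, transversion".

The sequences differ only at position 26: G→A (purine→purine), a transition.

position 26, transition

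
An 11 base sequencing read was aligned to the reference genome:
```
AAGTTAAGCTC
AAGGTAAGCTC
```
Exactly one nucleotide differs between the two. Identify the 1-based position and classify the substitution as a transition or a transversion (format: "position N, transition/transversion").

The sequences differ only at position 4: T→G (pyrimidine→purine), a transversion.

position 4, transversion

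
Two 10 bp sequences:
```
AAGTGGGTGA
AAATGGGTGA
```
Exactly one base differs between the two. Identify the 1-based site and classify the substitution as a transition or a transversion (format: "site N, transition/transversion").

site 3, transition

Site 3 changes G→A. G is a purine and A is a purine, so this is a transition.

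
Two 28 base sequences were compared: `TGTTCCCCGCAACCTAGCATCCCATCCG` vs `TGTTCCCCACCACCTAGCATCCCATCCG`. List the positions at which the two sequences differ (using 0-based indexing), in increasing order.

8, 10

Scanning 0-based: 8: G/A; 10: A/C.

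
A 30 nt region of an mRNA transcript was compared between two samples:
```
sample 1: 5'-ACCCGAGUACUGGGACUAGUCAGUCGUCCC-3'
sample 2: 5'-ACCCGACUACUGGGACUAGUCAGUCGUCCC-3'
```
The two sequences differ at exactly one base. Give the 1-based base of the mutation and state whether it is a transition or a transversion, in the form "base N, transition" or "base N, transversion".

base 7, transversion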